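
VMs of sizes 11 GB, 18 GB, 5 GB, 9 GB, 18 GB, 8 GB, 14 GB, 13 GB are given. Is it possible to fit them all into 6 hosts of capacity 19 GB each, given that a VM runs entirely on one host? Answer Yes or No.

A valid assignment using 6 hosts:
  host 1: 18 = 18
  host 2: 18 = 18
  host 3: 14 + 5 = 19
  host 4: 13 = 13
  host 5: 11 + 8 = 19
  host 6: 9 = 9
Every load is within 19 GB, so 6 hosts suffice.

Yes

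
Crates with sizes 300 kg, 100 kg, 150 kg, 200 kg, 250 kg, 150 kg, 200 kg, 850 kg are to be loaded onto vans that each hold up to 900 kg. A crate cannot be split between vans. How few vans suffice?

Total = 850 + 300 + 250 + 200 + 200 + 150 + 150 + 100 = 2200 kg.
Lower bound: ⌈2200/900⌉ = 3 vans.
A packing using 3 vans:
  van 1: 850 = 850
  van 2: 300 + 250 + 200 + 150 = 900
  van 3: 200 + 150 + 100 = 450
This matches the lower bound, so 3 is optimal.

3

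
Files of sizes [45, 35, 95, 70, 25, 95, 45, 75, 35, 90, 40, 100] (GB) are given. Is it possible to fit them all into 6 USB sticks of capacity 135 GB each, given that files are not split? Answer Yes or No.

Yes

A valid assignment using 6 USB sticks:
  USB stick 1: 100 + 35 = 135
  USB stick 2: 95 + 40 = 135
  USB stick 3: 95 + 35 = 130
  USB stick 4: 90 + 45 = 135
  USB stick 5: 75 + 45 = 120
  USB stick 6: 70 + 25 = 95
Every load is within 135 GB, so 6 USB sticks suffice.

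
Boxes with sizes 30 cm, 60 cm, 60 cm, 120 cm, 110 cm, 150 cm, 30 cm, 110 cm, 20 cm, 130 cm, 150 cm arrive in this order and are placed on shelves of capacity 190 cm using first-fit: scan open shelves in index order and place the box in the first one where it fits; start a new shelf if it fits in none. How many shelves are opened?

7

  30 → shelf 1 (new)  [load 30/190]
  60 → shelf 1  [load 90/190]
  60 → shelf 1  [load 150/190]
  120 → shelf 2 (new)  [load 120/190]
  110 → shelf 3 (new)  [load 110/190]
  150 → shelf 4 (new)  [load 150/190]
  30 → shelf 1  [load 180/190]
  110 → shelf 5 (new)  [load 110/190]
  20 → shelf 2  [load 140/190]
  130 → shelf 6 (new)  [load 130/190]
  150 → shelf 7 (new)  [load 150/190]
7 shelves opened.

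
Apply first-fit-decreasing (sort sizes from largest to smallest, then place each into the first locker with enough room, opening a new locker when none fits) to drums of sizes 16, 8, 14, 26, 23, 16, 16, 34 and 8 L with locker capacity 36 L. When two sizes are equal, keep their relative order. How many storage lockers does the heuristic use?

5

Sorted descending: 34, 26, 23, 16, 16, 16, 14, 8, 8.
  34 → locker 1 (new)  [load 34/36]
  26 → locker 2 (new)  [load 26/36]
  23 → locker 3 (new)  [load 23/36]
  16 → locker 4 (new)  [load 16/36]
  16 → locker 4  [load 32/36]
  16 → locker 5 (new)  [load 16/36]
  14 → locker 5  [load 30/36]
  8 → locker 2  [load 34/36]
  8 → locker 3  [load 31/36]
5 storage lockers opened.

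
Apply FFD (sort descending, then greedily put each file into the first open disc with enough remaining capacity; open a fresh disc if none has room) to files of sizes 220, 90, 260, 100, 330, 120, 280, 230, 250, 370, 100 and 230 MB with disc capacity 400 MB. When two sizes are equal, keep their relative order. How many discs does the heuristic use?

Sorted descending: 370, 330, 280, 260, 250, 230, 230, 220, 120, 100, 100, 90.
  370 → disc 1 (new)  [load 370/400]
  330 → disc 2 (new)  [load 330/400]
  280 → disc 3 (new)  [load 280/400]
  260 → disc 4 (new)  [load 260/400]
  250 → disc 5 (new)  [load 250/400]
  230 → disc 6 (new)  [load 230/400]
  230 → disc 7 (new)  [load 230/400]
  220 → disc 8 (new)  [load 220/400]
  120 → disc 3  [load 400/400]
  100 → disc 4  [load 360/400]
  100 → disc 5  [load 350/400]
  90 → disc 6  [load 320/400]
8 discs opened.

8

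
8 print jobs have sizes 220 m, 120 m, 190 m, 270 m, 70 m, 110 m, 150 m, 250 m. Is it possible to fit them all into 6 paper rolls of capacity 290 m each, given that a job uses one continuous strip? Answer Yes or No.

A valid assignment using 6 paper rolls:
  roll 1: 270 = 270
  roll 2: 250 = 250
  roll 3: 220 + 70 = 290
  roll 4: 190 = 190
  roll 5: 150 + 120 = 270
  roll 6: 110 = 110
Every load is within 290 m, so 6 paper rolls suffice.

Yes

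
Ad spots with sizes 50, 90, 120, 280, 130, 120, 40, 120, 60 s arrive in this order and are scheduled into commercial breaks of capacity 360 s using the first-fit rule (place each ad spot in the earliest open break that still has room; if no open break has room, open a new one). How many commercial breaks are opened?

4

  50 → break 1 (new)  [load 50/360]
  90 → break 1  [load 140/360]
  120 → break 1  [load 260/360]
  280 → break 2 (new)  [load 280/360]
  130 → break 3 (new)  [load 130/360]
  120 → break 3  [load 250/360]
  40 → break 1  [load 300/360]
  120 → break 4 (new)  [load 120/360]
  60 → break 1  [load 360/360]
4 commercial breaks opened.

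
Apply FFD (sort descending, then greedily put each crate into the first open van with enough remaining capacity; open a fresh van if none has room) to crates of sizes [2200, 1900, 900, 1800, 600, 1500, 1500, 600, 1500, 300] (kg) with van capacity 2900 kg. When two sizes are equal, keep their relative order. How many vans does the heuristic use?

6

Sorted descending: 2200, 1900, 1800, 1500, 1500, 1500, 900, 600, 600, 300.
  2200 → van 1 (new)  [load 2200/2900]
  1900 → van 2 (new)  [load 1900/2900]
  1800 → van 3 (new)  [load 1800/2900]
  1500 → van 4 (new)  [load 1500/2900]
  1500 → van 5 (new)  [load 1500/2900]
  1500 → van 6 (new)  [load 1500/2900]
  900 → van 2  [load 2800/2900]
  600 → van 1  [load 2800/2900]
  600 → van 3  [load 2400/2900]
  300 → van 3  [load 2700/2900]
6 vans opened.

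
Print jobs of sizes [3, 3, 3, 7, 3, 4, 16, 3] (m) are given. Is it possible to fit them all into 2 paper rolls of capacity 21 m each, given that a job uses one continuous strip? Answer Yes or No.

No

Total = 42 m; ⌈42/21⌉ = 2.
The bound of 2 does not rule out 2, but exhaustive search shows no assignment into 2 paper rolls of capacity 21 m exists — the minimum is 3.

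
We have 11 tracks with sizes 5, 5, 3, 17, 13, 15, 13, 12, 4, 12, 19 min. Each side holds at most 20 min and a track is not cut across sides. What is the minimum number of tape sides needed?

Total = 19 + 17 + 15 + 13 + 13 + 12 + 12 + 5 + 5 + 4 + 3 = 118 min.
Lower bound: ⌈118/20⌉ = 6 tape sides.
Also, 7 tracks each exceed 10 min, and no two of those can share a side, so at least 7 tape sides are needed.
A packing using 7 tape sides:
  side 1: 19 = 19
  side 2: 17 + 3 = 20
  side 3: 15 + 5 = 20
  side 4: 13 + 5 = 18
  side 5: 13 + 4 = 17
  side 6: 12 = 12
  side 7: 12 = 12
This matches the lower bound, so 7 is optimal.

7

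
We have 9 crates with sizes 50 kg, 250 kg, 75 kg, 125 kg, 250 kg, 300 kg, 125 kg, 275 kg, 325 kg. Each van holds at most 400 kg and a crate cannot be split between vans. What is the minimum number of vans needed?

5

Total = 325 + 300 + 275 + 250 + 250 + 125 + 125 + 75 + 50 = 1775 kg.
Lower bound: ⌈1775/400⌉ = 5 vans.
A packing using 5 vans:
  van 1: 325 + 75 = 400
  van 2: 300 + 50 = 350
  van 3: 275 + 125 = 400
  van 4: 250 + 125 = 375
  van 5: 250 = 250
This matches the lower bound, so 5 is optimal.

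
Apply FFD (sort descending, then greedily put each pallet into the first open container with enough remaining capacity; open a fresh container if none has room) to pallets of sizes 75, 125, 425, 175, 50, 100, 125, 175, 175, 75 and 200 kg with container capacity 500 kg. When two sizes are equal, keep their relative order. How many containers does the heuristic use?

Sorted descending: 425, 200, 175, 175, 175, 125, 125, 100, 75, 75, 50.
  425 → container 1 (new)  [load 425/500]
  200 → container 2 (new)  [load 200/500]
  175 → container 2  [load 375/500]
  175 → container 3 (new)  [load 175/500]
  175 → container 3  [load 350/500]
  125 → container 2  [load 500/500]
  125 → container 3  [load 475/500]
  100 → container 4 (new)  [load 100/500]
  75 → container 1  [load 500/500]
  75 → container 4  [load 175/500]
  50 → container 4  [load 225/500]
4 containers opened.

4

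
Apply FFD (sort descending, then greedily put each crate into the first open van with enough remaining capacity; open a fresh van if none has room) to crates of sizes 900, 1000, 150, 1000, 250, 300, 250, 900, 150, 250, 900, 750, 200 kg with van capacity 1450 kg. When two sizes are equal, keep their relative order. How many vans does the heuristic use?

6

Sorted descending: 1000, 1000, 900, 900, 900, 750, 300, 250, 250, 250, 200, 150, 150.
  1000 → van 1 (new)  [load 1000/1450]
  1000 → van 2 (new)  [load 1000/1450]
  900 → van 3 (new)  [load 900/1450]
  900 → van 4 (new)  [load 900/1450]
  900 → van 5 (new)  [load 900/1450]
  750 → van 6 (new)  [load 750/1450]
  300 → van 1  [load 1300/1450]
  250 → van 2  [load 1250/1450]
  250 → van 3  [load 1150/1450]
  250 → van 3  [load 1400/1450]
  200 → van 2  [load 1450/1450]
  150 → van 1  [load 1450/1450]
  150 → van 4  [load 1050/1450]
6 vans opened.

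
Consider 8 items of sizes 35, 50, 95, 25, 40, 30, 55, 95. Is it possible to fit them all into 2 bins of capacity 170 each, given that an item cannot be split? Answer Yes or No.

No

Total = 425; ⌈425/170⌉ = 3.
At least 3 bins are required, but only 2 are allowed.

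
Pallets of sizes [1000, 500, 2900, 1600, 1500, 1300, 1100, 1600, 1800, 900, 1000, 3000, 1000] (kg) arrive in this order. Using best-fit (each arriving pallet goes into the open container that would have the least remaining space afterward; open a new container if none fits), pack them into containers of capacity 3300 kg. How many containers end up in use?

7

  1000 → container 1 (new)  [load 1000/3300]
  500 → container 1  [load 1500/3300]
  2900 → container 2 (new)  [load 2900/3300]
  1600 → container 1  [load 3100/3300]
  1500 → container 3 (new)  [load 1500/3300]
  1300 → container 3  [load 2800/3300]
  1100 → container 4 (new)  [load 1100/3300]
  1600 → container 4  [load 2700/3300]
  1800 → container 5 (new)  [load 1800/3300]
  900 → container 5  [load 2700/3300]
  1000 → container 6 (new)  [load 1000/3300]
  3000 → container 7 (new)  [load 3000/3300]
  1000 → container 6  [load 2000/3300]
7 containers opened.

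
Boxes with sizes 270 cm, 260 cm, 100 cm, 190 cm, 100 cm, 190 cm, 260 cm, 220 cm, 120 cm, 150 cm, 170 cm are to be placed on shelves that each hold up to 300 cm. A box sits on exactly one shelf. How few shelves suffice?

Total = 270 + 260 + 260 + 220 + 190 + 190 + 170 + 150 + 120 + 100 + 100 = 2030 cm.
Lower bound: ⌈2030/300⌉ = 7 shelves.
A packing using 8 shelves:
  shelf 1: 270 = 270
  shelf 2: 260 = 260
  shelf 3: 260 = 260
  shelf 4: 220 = 220
  shelf 5: 190 + 100 = 290
  shelf 6: 190 + 100 = 290
  shelf 7: 170 + 120 = 290
  shelf 8: 150 = 150
No arrangement into 7 shelves stays within capacity, so 8 is optimal.

8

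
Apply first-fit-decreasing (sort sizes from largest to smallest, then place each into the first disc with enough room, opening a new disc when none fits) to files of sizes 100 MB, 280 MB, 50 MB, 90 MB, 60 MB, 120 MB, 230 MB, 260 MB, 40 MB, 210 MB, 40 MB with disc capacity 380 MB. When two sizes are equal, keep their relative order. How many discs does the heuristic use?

Sorted descending: 280, 260, 230, 210, 120, 100, 90, 60, 50, 40, 40.
  280 → disc 1 (new)  [load 280/380]
  260 → disc 2 (new)  [load 260/380]
  230 → disc 3 (new)  [load 230/380]
  210 → disc 4 (new)  [load 210/380]
  120 → disc 2  [load 380/380]
  100 → disc 1  [load 380/380]
  90 → disc 3  [load 320/380]
  60 → disc 3  [load 380/380]
  50 → disc 4  [load 260/380]
  40 → disc 4  [load 300/380]
  40 → disc 4  [load 340/380]
4 discs opened.

4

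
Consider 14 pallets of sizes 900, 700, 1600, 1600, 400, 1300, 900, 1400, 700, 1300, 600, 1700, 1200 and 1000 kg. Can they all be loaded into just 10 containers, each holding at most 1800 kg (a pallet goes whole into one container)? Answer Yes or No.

A valid assignment using 10 containers:
  container 1: 1700 = 1700
  container 2: 1600 = 1600
  container 3: 1600 = 1600
  container 4: 1400 + 400 = 1800
  container 5: 1300 = 1300
  container 6: 1300 = 1300
  container 7: 1200 + 600 = 1800
  container 8: 1000 + 700 = 1700
  container 9: 900 + 900 = 1800
  container 10: 700 = 700
Every load is within 1800 kg, so 10 containers suffice.

Yes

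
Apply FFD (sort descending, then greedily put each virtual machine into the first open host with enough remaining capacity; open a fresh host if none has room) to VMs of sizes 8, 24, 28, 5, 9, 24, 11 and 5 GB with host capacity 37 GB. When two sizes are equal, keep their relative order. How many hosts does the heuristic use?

4

Sorted descending: 28, 24, 24, 11, 9, 8, 5, 5.
  28 → host 1 (new)  [load 28/37]
  24 → host 2 (new)  [load 24/37]
  24 → host 3 (new)  [load 24/37]
  11 → host 2  [load 35/37]
  9 → host 1  [load 37/37]
  8 → host 3  [load 32/37]
  5 → host 3  [load 37/37]
  5 → host 4 (new)  [load 5/37]
4 hosts opened.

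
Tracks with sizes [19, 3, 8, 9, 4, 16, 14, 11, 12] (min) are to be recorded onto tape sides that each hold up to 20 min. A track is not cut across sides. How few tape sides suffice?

Total = 19 + 16 + 14 + 12 + 11 + 9 + 8 + 4 + 3 = 96 min.
Lower bound: ⌈96/20⌉ = 5 tape sides.
A packing using 5 tape sides:
  side 1: 19 = 19
  side 2: 16 + 4 = 20
  side 3: 14 + 3 = 17
  side 4: 12 + 8 = 20
  side 5: 11 + 9 = 20
This matches the lower bound, so 5 is optimal.

5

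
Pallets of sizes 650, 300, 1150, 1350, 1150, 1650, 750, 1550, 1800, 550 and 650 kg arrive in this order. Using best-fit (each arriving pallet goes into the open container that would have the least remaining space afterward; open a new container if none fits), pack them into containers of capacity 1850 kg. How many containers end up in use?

7

  650 → container 1 (new)  [load 650/1850]
  300 → container 1  [load 950/1850]
  1150 → container 2 (new)  [load 1150/1850]
  1350 → container 3 (new)  [load 1350/1850]
  1150 → container 4 (new)  [load 1150/1850]
  1650 → container 5 (new)  [load 1650/1850]
  750 → container 1  [load 1700/1850]
  1550 → container 6 (new)  [load 1550/1850]
  1800 → container 7 (new)  [load 1800/1850]
  550 → container 2  [load 1700/1850]
  650 → container 4  [load 1800/1850]
7 containers opened.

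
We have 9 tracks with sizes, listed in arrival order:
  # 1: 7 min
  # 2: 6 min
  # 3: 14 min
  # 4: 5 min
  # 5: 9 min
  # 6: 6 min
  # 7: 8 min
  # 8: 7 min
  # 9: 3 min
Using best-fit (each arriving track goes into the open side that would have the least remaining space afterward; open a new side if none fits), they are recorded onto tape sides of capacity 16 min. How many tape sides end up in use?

5

  7 → side 1 (new)  [load 7/16]
  6 → side 1  [load 13/16]
  14 → side 2 (new)  [load 14/16]
  5 → side 3 (new)  [load 5/16]
  9 → side 3  [load 14/16]
  6 → side 4 (new)  [load 6/16]
  8 → side 4  [load 14/16]
  7 → side 5 (new)  [load 7/16]
  3 → side 1  [load 16/16]
5 tape sides opened.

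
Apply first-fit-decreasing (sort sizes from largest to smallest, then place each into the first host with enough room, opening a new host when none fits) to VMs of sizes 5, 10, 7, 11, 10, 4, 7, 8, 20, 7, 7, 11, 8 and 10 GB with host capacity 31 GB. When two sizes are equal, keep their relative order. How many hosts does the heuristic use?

5

Sorted descending: 20, 11, 11, 10, 10, 10, 8, 8, 7, 7, 7, 7, 5, 4.
  20 → host 1 (new)  [load 20/31]
  11 → host 1  [load 31/31]
  11 → host 2 (new)  [load 11/31]
  10 → host 2  [load 21/31]
  10 → host 2  [load 31/31]
  10 → host 3 (new)  [load 10/31]
  8 → host 3  [load 18/31]
  8 → host 3  [load 26/31]
  7 → host 4 (new)  [load 7/31]
  7 → host 4  [load 14/31]
  7 → host 4  [load 21/31]
  7 → host 4  [load 28/31]
  5 → host 3  [load 31/31]
  4 → host 5 (new)  [load 4/31]
5 hosts opened.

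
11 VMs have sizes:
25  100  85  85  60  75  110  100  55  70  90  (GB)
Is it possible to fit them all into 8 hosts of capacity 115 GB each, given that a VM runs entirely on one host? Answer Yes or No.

No

Total = 855 GB; ⌈855/115⌉ = 8.
9 VMs each exceed half the capacity and cannot share a host, forcing at least 9 hosts.
At least 9 hosts are required, but only 8 are allowed.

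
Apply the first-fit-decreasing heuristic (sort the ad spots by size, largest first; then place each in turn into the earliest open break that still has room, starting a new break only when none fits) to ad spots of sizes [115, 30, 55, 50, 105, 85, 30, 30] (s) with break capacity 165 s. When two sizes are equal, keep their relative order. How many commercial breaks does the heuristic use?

4

Sorted descending: 115, 105, 85, 55, 50, 30, 30, 30.
  115 → break 1 (new)  [load 115/165]
  105 → break 2 (new)  [load 105/165]
  85 → break 3 (new)  [load 85/165]
  55 → break 2  [load 160/165]
  50 → break 1  [load 165/165]
  30 → break 3  [load 115/165]
  30 → break 3  [load 145/165]
  30 → break 4 (new)  [load 30/165]
4 commercial breaks opened.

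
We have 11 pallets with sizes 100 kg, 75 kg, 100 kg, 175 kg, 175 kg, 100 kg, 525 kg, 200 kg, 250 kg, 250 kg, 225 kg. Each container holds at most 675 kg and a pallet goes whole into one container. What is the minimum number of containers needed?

4

Total = 525 + 250 + 250 + 225 + 200 + 175 + 175 + 100 + 100 + 100 + 75 = 2175 kg.
Lower bound: ⌈2175/675⌉ = 4 containers.
A packing using 4 containers:
  container 1: 525 + 100 = 625
  container 2: 250 + 250 + 175 = 675
  container 3: 225 + 200 + 175 + 75 = 675
  container 4: 100 + 100 = 200
This matches the lower bound, so 4 is optimal.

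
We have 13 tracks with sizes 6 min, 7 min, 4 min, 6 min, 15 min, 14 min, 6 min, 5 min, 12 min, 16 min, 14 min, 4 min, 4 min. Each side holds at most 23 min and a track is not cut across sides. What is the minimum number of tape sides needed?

6

Total = 16 + 15 + 14 + 14 + 12 + 7 + 6 + 6 + 6 + 5 + 4 + 4 + 4 = 113 min.
Lower bound: ⌈113/23⌉ = 5 tape sides.
A packing using 6 tape sides:
  side 1: 16 + 7 = 23
  side 2: 15 + 6 = 21
  side 3: 14 + 6 = 20
  side 4: 14 + 6 = 20
  side 5: 12 + 5 + 4 = 21
  side 6: 4 + 4 = 8
No arrangement into 5 tape sides stays within capacity, so 6 is optimal.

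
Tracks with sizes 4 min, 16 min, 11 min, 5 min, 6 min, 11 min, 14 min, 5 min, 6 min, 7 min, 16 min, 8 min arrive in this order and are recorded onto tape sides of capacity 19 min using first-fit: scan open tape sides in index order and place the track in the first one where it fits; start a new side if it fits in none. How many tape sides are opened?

  4 → side 1 (new)  [load 4/19]
  16 → side 2 (new)  [load 16/19]
  11 → side 1  [load 15/19]
  5 → side 3 (new)  [load 5/19]
  6 → side 3  [load 11/19]
  11 → side 4 (new)  [load 11/19]
  14 → side 5 (new)  [load 14/19]
  5 → side 3  [load 16/19]
  6 → side 4  [load 17/19]
  7 → side 6 (new)  [load 7/19]
  16 → side 7 (new)  [load 16/19]
  8 → side 6  [load 15/19]
7 tape sides opened.

7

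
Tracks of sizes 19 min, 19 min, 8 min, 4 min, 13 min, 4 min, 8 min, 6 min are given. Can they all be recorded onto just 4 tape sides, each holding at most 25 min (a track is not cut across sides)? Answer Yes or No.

A valid assignment using 4 tape sides:
  side 1: 19 + 6 = 25
  side 2: 19 + 4 = 23
  side 3: 13 + 8 + 4 = 25
  side 4: 8 = 8
Every load is within 25 min, so 4 tape sides suffice.

Yes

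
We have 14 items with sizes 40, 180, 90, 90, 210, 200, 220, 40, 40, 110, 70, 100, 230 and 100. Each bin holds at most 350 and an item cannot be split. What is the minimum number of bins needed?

Total = 230 + 220 + 210 + 200 + 180 + 110 + 100 + 100 + 90 + 90 + 70 + 40 + 40 + 40 = 1720.
Lower bound: ⌈1720/350⌉ = 5 bins.
A packing using 5 bins:
  bin 1: 230 + 110 = 340
  bin 2: 220 + 90 + 40 = 350
  bin 3: 210 + 100 + 40 = 350
  bin 4: 200 + 100 + 40 = 340
  bin 5: 180 + 90 + 70 = 340
This matches the lower bound, so 5 is optimal.

5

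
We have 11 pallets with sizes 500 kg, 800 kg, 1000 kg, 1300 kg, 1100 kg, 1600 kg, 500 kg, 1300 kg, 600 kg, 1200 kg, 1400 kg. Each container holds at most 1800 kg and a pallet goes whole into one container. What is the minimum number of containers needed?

Total = 1600 + 1400 + 1300 + 1300 + 1200 + 1100 + 1000 + 800 + 600 + 500 + 500 = 11300 kg.
Lower bound: ⌈11300/1800⌉ = 7 containers.
A packing using 7 containers:
  container 1: 1600 = 1600
  container 2: 1400 = 1400
  container 3: 1300 + 500 = 1800
  container 4: 1300 + 500 = 1800
  container 5: 1200 + 600 = 1800
  container 6: 1100 = 1100
  container 7: 1000 + 800 = 1800
This matches the lower bound, so 7 is optimal.

7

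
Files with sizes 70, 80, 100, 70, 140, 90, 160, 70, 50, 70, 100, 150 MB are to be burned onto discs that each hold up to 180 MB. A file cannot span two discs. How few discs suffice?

Total = 160 + 150 + 140 + 100 + 100 + 90 + 80 + 70 + 70 + 70 + 70 + 50 = 1150 MB.
Lower bound: ⌈1150/180⌉ = 7 discs.
A packing using 8 discs:
  disc 1: 160 = 160
  disc 2: 150 = 150
  disc 3: 140 = 140
  disc 4: 100 + 80 = 180
  disc 5: 100 + 70 = 170
  disc 6: 90 + 70 = 160
  disc 7: 70 + 70 = 140
  disc 8: 50 = 50
No arrangement into 7 discs stays within capacity, so 8 is optimal.

8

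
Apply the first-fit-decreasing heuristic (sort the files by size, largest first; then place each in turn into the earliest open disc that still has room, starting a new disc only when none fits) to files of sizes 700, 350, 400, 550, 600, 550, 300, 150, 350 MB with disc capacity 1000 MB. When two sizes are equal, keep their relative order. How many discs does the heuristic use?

Sorted descending: 700, 600, 550, 550, 400, 350, 350, 300, 150.
  700 → disc 1 (new)  [load 700/1000]
  600 → disc 2 (new)  [load 600/1000]
  550 → disc 3 (new)  [load 550/1000]
  550 → disc 4 (new)  [load 550/1000]
  400 → disc 2  [load 1000/1000]
  350 → disc 3  [load 900/1000]
  350 → disc 4  [load 900/1000]
  300 → disc 1  [load 1000/1000]
  150 → disc 5 (new)  [load 150/1000]
5 discs opened.

5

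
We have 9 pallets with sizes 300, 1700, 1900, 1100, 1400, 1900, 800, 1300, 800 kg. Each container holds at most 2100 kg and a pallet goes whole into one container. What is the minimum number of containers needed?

Total = 1900 + 1900 + 1700 + 1400 + 1300 + 1100 + 800 + 800 + 300 = 11200 kg.
Lower bound: ⌈11200/2100⌉ = 6 containers.
A packing using 6 containers:
  container 1: 1900 = 1900
  container 2: 1900 = 1900
  container 3: 1700 + 300 = 2000
  container 4: 1400 = 1400
  container 5: 1300 + 800 = 2100
  container 6: 1100 + 800 = 1900
This matches the lower bound, so 6 is optimal.

6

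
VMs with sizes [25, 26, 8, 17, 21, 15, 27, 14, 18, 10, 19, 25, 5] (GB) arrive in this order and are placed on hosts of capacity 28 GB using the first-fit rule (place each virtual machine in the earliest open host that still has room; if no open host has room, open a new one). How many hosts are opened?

10

  25 → host 1 (new)  [load 25/28]
  26 → host 2 (new)  [load 26/28]
  8 → host 3 (new)  [load 8/28]
  17 → host 3  [load 25/28]
  21 → host 4 (new)  [load 21/28]
  15 → host 5 (new)  [load 15/28]
  27 → host 6 (new)  [load 27/28]
  14 → host 7 (new)  [load 14/28]
  18 → host 8 (new)  [load 18/28]
  10 → host 5  [load 25/28]
  19 → host 9 (new)  [load 19/28]
  25 → host 10 (new)  [load 25/28]
  5 → host 4  [load 26/28]
10 hosts opened.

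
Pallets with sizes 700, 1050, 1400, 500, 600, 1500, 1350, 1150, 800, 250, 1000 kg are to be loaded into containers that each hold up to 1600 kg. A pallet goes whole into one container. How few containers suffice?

7

Total = 1500 + 1400 + 1350 + 1150 + 1050 + 1000 + 800 + 700 + 600 + 500 + 250 = 10300 kg.
Lower bound: ⌈10300/1600⌉ = 7 containers.
A packing using 7 containers:
  container 1: 1500 = 1500
  container 2: 1400 = 1400
  container 3: 1350 + 250 = 1600
  container 4: 1150 = 1150
  container 5: 1050 + 500 = 1550
  container 6: 1000 + 600 = 1600
  container 7: 800 + 700 = 1500
This matches the lower bound, so 7 is optimal.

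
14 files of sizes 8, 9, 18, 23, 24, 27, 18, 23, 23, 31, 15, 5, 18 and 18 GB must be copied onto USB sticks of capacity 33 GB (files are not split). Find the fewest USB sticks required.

Total = 31 + 27 + 24 + 23 + 23 + 23 + 18 + 18 + 18 + 18 + 15 + 9 + 8 + 5 = 260 GB.
Lower bound: ⌈260/33⌉ = 8 USB sticks.
Also, 10 files each exceed 33/2 GB, and no two of those can share a USB stick, so at least 10 USB sticks are needed.
A packing using 10 USB sticks:
  USB stick 1: 31 = 31
  USB stick 2: 27 + 5 = 32
  USB stick 3: 24 + 9 = 33
  USB stick 4: 23 + 8 = 31
  USB stick 5: 23 = 23
  USB stick 6: 23 = 23
  USB stick 7: 18 + 15 = 33
  USB stick 8: 18 = 18
  USB stick 9: 18 = 18
  USB stick 10: 18 = 18
This matches the lower bound, so 10 is optimal.

10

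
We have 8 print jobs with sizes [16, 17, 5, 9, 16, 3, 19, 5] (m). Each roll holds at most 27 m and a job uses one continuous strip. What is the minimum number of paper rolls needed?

4

Total = 19 + 17 + 16 + 16 + 9 + 5 + 5 + 3 = 90 m.
Lower bound: ⌈90/27⌉ = 4 paper rolls.
A packing using 4 paper rolls:
  roll 1: 19 + 5 + 3 = 27
  roll 2: 17 + 9 = 26
  roll 3: 16 + 5 = 21
  roll 4: 16 = 16
This matches the lower bound, so 4 is optimal.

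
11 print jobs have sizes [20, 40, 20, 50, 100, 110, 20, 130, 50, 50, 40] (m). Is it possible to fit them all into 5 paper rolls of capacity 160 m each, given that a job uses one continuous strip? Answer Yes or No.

Yes

A valid assignment using 4 paper rolls:
  roll 1: 130 + 20 = 150
  roll 2: 110 + 50 = 160
  roll 3: 100 + 40 + 20 = 160
  roll 4: 50 + 50 + 40 + 20 = 160
That uses only 4 ≤ 5, so 5 paper rolls are enough.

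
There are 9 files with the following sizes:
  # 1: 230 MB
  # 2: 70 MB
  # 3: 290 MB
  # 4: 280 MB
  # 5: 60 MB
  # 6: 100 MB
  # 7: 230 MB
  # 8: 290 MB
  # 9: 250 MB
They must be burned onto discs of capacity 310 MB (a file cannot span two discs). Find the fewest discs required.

7

Total = 290 + 290 + 280 + 250 + 230 + 230 + 100 + 70 + 60 = 1800 MB.
Lower bound: ⌈1800/310⌉ = 6 discs.
A packing using 7 discs:
  disc 1: 290 = 290
  disc 2: 290 = 290
  disc 3: 280 = 280
  disc 4: 250 + 60 = 310
  disc 5: 230 + 70 = 300
  disc 6: 230 = 230
  disc 7: 100 = 100
No arrangement into 6 discs stays within capacity, so 7 is optimal.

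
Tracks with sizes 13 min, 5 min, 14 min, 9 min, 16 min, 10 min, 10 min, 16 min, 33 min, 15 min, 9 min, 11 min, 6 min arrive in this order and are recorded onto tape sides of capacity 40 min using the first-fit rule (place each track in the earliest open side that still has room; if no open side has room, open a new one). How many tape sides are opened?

5

  13 → side 1 (new)  [load 13/40]
  5 → side 1  [load 18/40]
  14 → side 1  [load 32/40]
  9 → side 2 (new)  [load 9/40]
  16 → side 2  [load 25/40]
  10 → side 2  [load 35/40]
  10 → side 3 (new)  [load 10/40]
  16 → side 3  [load 26/40]
  33 → side 4 (new)  [load 33/40]
  15 → side 5 (new)  [load 15/40]
  9 → side 3  [load 35/40]
  11 → side 5  [load 26/40]
  6 → side 1  [load 38/40]
5 tape sides opened.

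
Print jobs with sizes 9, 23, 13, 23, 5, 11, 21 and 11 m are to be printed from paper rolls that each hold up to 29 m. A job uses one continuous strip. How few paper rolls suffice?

Total = 23 + 23 + 21 + 13 + 11 + 11 + 9 + 5 = 116 m.
Lower bound: ⌈116/29⌉ = 4 paper rolls.
A packing using 5 paper rolls:
  roll 1: 23 + 5 = 28
  roll 2: 23 = 23
  roll 3: 21 = 21
  roll 4: 13 + 11 = 24
  roll 5: 11 + 9 = 20
No arrangement into 4 paper rolls stays within capacity, so 5 is optimal.

5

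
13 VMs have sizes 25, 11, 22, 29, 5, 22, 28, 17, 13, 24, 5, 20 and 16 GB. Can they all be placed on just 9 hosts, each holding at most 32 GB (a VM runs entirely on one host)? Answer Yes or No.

A valid assignment using 9 hosts:
  host 1: 29 = 29
  host 2: 28 = 28
  host 3: 25 + 5 = 30
  host 4: 24 + 5 = 29
  host 5: 22 = 22
  host 6: 22 = 22
  host 7: 20 + 11 = 31
  host 8: 17 + 13 = 30
  host 9: 16 = 16
Every load is within 32 GB, so 9 hosts suffice.

Yes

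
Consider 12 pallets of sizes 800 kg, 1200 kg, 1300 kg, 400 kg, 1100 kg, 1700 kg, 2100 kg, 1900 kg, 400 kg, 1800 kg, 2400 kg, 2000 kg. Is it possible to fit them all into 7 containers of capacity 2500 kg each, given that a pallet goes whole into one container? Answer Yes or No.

Total = 17100 kg; ⌈17100/2500⌉ = 7.
The bound of 7 does not rule out 7, but exhaustive search shows no assignment into 7 containers of capacity 2500 kg exists — the minimum is 8.

No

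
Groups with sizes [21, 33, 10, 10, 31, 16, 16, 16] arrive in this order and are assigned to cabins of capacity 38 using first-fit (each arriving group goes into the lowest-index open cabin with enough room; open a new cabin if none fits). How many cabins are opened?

  21 → cabin 1 (new)  [load 21/38]
  33 → cabin 2 (new)  [load 33/38]
  10 → cabin 1  [load 31/38]
  10 → cabin 3 (new)  [load 10/38]
  31 → cabin 4 (new)  [load 31/38]
  16 → cabin 3  [load 26/38]
  16 → cabin 5 (new)  [load 16/38]
  16 → cabin 5  [load 32/38]
5 cabins opened.

5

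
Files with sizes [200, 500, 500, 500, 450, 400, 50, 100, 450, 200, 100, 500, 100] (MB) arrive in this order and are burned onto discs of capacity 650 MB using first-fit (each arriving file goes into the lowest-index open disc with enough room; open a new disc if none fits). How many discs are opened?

  200 → disc 1 (new)  [load 200/650]
  500 → disc 2 (new)  [load 500/650]
  500 → disc 3 (new)  [load 500/650]
  500 → disc 4 (new)  [load 500/650]
  450 → disc 1  [load 650/650]
  400 → disc 5 (new)  [load 400/650]
  50 → disc 2  [load 550/650]
  100 → disc 2  [load 650/650]
  450 → disc 6 (new)  [load 450/650]
  200 → disc 5  [load 600/650]
  100 → disc 3  [load 600/650]
  500 → disc 7 (new)  [load 500/650]
  100 → disc 4  [load 600/650]
7 discs opened.

7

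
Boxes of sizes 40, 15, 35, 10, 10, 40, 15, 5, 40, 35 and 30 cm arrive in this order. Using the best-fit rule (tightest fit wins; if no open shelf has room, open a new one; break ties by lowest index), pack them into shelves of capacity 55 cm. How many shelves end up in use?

6

  40 → shelf 1 (new)  [load 40/55]
  15 → shelf 1  [load 55/55]
  35 → shelf 2 (new)  [load 35/55]
  10 → shelf 2  [load 45/55]
  10 → shelf 2  [load 55/55]
  40 → shelf 3 (new)  [load 40/55]
  15 → shelf 3  [load 55/55]
  5 → shelf 4 (new)  [load 5/55]
  40 → shelf 4  [load 45/55]
  35 → shelf 5 (new)  [load 35/55]
  30 → shelf 6 (new)  [load 30/55]
6 shelves opened.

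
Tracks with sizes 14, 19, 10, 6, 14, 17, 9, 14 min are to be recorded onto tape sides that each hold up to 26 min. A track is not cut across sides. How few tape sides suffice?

5

Total = 19 + 17 + 14 + 14 + 14 + 10 + 9 + 6 = 103 min.
Lower bound: ⌈103/26⌉ = 4 tape sides.
Also, 5 tracks each exceed 13 min, and no two of those can share a side, so at least 5 tape sides are needed.
A packing using 5 tape sides:
  side 1: 19 + 6 = 25
  side 2: 17 + 9 = 26
  side 3: 14 + 10 = 24
  side 4: 14 = 14
  side 5: 14 = 14
This matches the lower bound, so 5 is optimal.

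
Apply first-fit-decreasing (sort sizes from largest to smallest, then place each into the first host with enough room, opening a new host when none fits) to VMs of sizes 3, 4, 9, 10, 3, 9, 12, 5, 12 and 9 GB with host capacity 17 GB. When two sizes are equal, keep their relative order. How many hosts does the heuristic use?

Sorted descending: 12, 12, 10, 9, 9, 9, 5, 4, 3, 3.
  12 → host 1 (new)  [load 12/17]
  12 → host 2 (new)  [load 12/17]
  10 → host 3 (new)  [load 10/17]
  9 → host 4 (new)  [load 9/17]
  9 → host 5 (new)  [load 9/17]
  9 → host 6 (new)  [load 9/17]
  5 → host 1  [load 17/17]
  4 → host 2  [load 16/17]
  3 → host 3  [load 13/17]
  3 → host 3  [load 16/17]
6 hosts opened.

6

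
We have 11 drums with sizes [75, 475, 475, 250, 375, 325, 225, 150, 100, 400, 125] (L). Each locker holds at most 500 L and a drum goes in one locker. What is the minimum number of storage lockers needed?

Total = 475 + 475 + 400 + 375 + 325 + 250 + 225 + 150 + 125 + 100 + 75 = 2975 L.
Lower bound: ⌈2975/500⌉ = 6 storage lockers.
A packing using 7 storage lockers:
  locker 1: 475 = 475
  locker 2: 475 = 475
  locker 3: 400 + 100 = 500
  locker 4: 375 + 125 = 500
  locker 5: 325 + 150 = 475
  locker 6: 250 + 225 = 475
  locker 7: 75 = 75
No arrangement into 6 storage lockers stays within capacity, so 7 is optimal.

7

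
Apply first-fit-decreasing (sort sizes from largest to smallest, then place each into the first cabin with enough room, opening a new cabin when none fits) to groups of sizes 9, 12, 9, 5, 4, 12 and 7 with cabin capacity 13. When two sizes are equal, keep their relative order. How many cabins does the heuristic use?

Sorted descending: 12, 12, 9, 9, 7, 5, 4.
  12 → cabin 1 (new)  [load 12/13]
  12 → cabin 2 (new)  [load 12/13]
  9 → cabin 3 (new)  [load 9/13]
  9 → cabin 4 (new)  [load 9/13]
  7 → cabin 5 (new)  [load 7/13]
  5 → cabin 5  [load 12/13]
  4 → cabin 3  [load 13/13]
5 cabins opened.

5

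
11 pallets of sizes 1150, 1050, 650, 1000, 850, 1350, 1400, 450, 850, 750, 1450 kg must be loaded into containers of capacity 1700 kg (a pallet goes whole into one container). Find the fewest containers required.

Total = 1450 + 1400 + 1350 + 1150 + 1050 + 1000 + 850 + 850 + 750 + 650 + 450 = 10950 kg.
Lower bound: ⌈10950/1700⌉ = 7 containers.
A packing using 8 containers:
  container 1: 1450 = 1450
  container 2: 1400 = 1400
  container 3: 1350 = 1350
  container 4: 1150 + 450 = 1600
  container 5: 1050 + 650 = 1700
  container 6: 1000 = 1000
  container 7: 850 + 850 = 1700
  container 8: 750 = 750
No arrangement into 7 containers stays within capacity, so 8 is optimal.

8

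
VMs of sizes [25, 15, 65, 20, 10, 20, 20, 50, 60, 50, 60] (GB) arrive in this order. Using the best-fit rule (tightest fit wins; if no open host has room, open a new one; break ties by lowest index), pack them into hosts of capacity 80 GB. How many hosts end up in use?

  25 → host 1 (new)  [load 25/80]
  15 → host 1  [load 40/80]
  65 → host 2 (new)  [load 65/80]
  20 → host 1  [load 60/80]
  10 → host 2  [load 75/80]
  20 → host 1  [load 80/80]
  20 → host 3 (new)  [load 20/80]
  50 → host 3  [load 70/80]
  60 → host 4 (new)  [load 60/80]
  50 → host 5 (new)  [load 50/80]
  60 → host 6 (new)  [load 60/80]
6 hosts opened.

6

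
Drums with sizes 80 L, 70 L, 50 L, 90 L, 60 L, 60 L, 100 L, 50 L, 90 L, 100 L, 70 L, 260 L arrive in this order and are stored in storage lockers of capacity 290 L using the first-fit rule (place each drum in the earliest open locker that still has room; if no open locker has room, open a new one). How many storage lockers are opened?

4

  80 → locker 1 (new)  [load 80/290]
  70 → locker 1  [load 150/290]
  50 → locker 1  [load 200/290]
  90 → locker 1  [load 290/290]
  60 → locker 2 (new)  [load 60/290]
  60 → locker 2  [load 120/290]
  100 → locker 2  [load 220/290]
  50 → locker 2  [load 270/290]
  90 → locker 3 (new)  [load 90/290]
  100 → locker 3  [load 190/290]
  70 → locker 3  [load 260/290]
  260 → locker 4 (new)  [load 260/290]
4 storage lockers opened.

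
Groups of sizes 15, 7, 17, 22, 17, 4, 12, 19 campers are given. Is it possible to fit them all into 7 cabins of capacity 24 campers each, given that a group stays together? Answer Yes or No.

A valid assignment using 6 cabins:
  cabin 1: 22 = 22
  cabin 2: 19 + 4 = 23
  cabin 3: 17 + 7 = 24
  cabin 4: 17 = 17
  cabin 5: 15 = 15
  cabin 6: 12 = 12
That uses only 6 ≤ 7, so 7 cabins are enough.

Yes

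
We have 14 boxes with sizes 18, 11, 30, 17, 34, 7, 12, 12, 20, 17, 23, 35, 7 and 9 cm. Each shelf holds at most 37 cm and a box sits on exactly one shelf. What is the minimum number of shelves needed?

7

Total = 35 + 34 + 30 + 23 + 20 + 18 + 17 + 17 + 12 + 12 + 11 + 9 + 7 + 7 = 252 cm.
Lower bound: ⌈252/37⌉ = 7 shelves.
A packing using 7 shelves:
  shelf 1: 35 = 35
  shelf 2: 34 = 34
  shelf 3: 30 + 7 = 37
  shelf 4: 23 + 12 = 35
  shelf 5: 20 + 17 = 37
  shelf 6: 18 + 12 + 7 = 37
  shelf 7: 17 + 11 + 9 = 37
This matches the lower bound, so 7 is optimal.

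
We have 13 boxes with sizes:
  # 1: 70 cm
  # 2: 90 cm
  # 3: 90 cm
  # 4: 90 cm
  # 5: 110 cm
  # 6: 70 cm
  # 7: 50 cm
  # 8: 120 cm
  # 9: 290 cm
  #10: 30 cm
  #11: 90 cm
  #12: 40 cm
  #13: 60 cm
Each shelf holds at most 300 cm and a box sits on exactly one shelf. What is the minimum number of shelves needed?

Total = 290 + 120 + 110 + 90 + 90 + 90 + 90 + 70 + 70 + 60 + 50 + 40 + 30 = 1200 cm.
Lower bound: ⌈1200/300⌉ = 4 shelves.
A packing using 5 shelves:
  shelf 1: 290 = 290
  shelf 2: 120 + 110 + 70 = 300
  shelf 3: 90 + 90 + 90 + 30 = 300
  shelf 4: 90 + 70 + 60 + 50 = 270
  shelf 5: 40 = 40
No arrangement into 4 shelves stays within capacity, so 5 is optimal.

5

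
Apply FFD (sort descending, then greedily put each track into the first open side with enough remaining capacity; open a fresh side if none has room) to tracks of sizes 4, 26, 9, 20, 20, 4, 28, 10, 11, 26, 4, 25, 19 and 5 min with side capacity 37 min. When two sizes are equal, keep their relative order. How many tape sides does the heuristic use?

7

Sorted descending: 28, 26, 26, 25, 20, 20, 19, 11, 10, 9, 5, 4, 4, 4.
  28 → side 1 (new)  [load 28/37]
  26 → side 2 (new)  [load 26/37]
  26 → side 3 (new)  [load 26/37]
  25 → side 4 (new)  [load 25/37]
  20 → side 5 (new)  [load 20/37]
  20 → side 6 (new)  [load 20/37]
  19 → side 7 (new)  [load 19/37]
  11 → side 2  [load 37/37]
  10 → side 3  [load 36/37]
  9 → side 1  [load 37/37]
  5 → side 4  [load 30/37]
  4 → side 4  [load 34/37]
  4 → side 5  [load 24/37]
  4 → side 5  [load 28/37]
7 tape sides opened.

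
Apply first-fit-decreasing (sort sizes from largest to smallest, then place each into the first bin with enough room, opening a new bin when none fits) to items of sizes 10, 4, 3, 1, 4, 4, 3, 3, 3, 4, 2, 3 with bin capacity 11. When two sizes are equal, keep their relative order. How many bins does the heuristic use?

Sorted descending: 10, 4, 4, 4, 4, 3, 3, 3, 3, 3, 2, 1.
  10 → bin 1 (new)  [load 10/11]
  4 → bin 2 (new)  [load 4/11]
  4 → bin 2  [load 8/11]
  4 → bin 3 (new)  [load 4/11]
  4 → bin 3  [load 8/11]
  3 → bin 2  [load 11/11]
  3 → bin 3  [load 11/11]
  3 → bin 4 (new)  [load 3/11]
  3 → bin 4  [load 6/11]
  3 → bin 4  [load 9/11]
  2 → bin 4  [load 11/11]
  1 → bin 1  [load 11/11]
4 bins opened.

4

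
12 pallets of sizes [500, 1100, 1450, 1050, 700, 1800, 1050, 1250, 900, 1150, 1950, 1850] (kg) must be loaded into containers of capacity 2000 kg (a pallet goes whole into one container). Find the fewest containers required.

Total = 1950 + 1850 + 1800 + 1450 + 1250 + 1150 + 1100 + 1050 + 1050 + 900 + 700 + 500 = 14750 kg.
Lower bound: ⌈14750/2000⌉ = 8 containers.
Also, 9 pallets each exceed 1000 kg, and no two of those can share a container, so at least 9 containers are needed.
A packing using 9 containers:
  container 1: 1950 = 1950
  container 2: 1850 = 1850
  container 3: 1800 = 1800
  container 4: 1450 + 500 = 1950
  container 5: 1250 + 700 = 1950
  container 6: 1150 = 1150
  container 7: 1100 + 900 = 2000
  container 8: 1050 = 1050
  container 9: 1050 = 1050
This matches the lower bound, so 9 is optimal.

9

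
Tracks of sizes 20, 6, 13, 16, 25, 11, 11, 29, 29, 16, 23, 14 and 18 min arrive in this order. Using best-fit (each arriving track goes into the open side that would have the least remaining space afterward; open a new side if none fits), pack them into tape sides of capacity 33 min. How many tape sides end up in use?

9

  20 → side 1 (new)  [load 20/33]
  6 → side 1  [load 26/33]
  13 → side 2 (new)  [load 13/33]
  16 → side 2  [load 29/33]
  25 → side 3 (new)  [load 25/33]
  11 → side 4 (new)  [load 11/33]
  11 → side 4  [load 22/33]
  29 → side 5 (new)  [load 29/33]
  29 → side 6 (new)  [load 29/33]
  16 → side 7 (new)  [load 16/33]
  23 → side 8 (new)  [load 23/33]
  14 → side 7  [load 30/33]
  18 → side 9 (new)  [load 18/33]
9 tape sides opened.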